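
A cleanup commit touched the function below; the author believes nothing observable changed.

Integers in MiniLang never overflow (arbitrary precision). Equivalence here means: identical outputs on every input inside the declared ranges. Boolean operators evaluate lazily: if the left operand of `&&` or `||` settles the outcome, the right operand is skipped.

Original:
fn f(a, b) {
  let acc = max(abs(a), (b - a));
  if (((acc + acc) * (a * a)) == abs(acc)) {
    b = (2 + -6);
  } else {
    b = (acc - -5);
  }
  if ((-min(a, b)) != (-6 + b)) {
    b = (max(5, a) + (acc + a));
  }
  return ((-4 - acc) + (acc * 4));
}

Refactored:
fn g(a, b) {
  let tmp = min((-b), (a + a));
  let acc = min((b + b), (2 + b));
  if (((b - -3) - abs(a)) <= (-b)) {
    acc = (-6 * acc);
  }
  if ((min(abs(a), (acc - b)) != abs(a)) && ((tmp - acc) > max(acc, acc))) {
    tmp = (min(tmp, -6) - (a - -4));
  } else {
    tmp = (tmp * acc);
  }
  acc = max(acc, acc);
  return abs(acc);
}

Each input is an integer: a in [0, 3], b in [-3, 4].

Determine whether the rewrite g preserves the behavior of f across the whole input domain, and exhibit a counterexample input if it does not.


Take a=0, b=-3.
f: acc becomes 0; next (((acc + acc) * (a * a)) == abs(acc)) evaluates to true; next b becomes -4; next ((-min(a, b)) != (-6 + b)) evaluates to true; next b becomes 5; next final value -4
g: tmp becomes 0; next acc becomes -6; next (((b - -3) - abs(a)) <= (-b)) evaluates to true; next acc becomes 36; next ((min(abs(a), (acc - b)) != abs(a)) && ((tmp - acc) > max(acc, acc))) evaluates to false; next tmp becomes 0; next acc becomes 36; next final value 36
-4 and 36 differ, so these are not the same function on this domain.
verdict: not equivalent; witness: a=0, b=-3


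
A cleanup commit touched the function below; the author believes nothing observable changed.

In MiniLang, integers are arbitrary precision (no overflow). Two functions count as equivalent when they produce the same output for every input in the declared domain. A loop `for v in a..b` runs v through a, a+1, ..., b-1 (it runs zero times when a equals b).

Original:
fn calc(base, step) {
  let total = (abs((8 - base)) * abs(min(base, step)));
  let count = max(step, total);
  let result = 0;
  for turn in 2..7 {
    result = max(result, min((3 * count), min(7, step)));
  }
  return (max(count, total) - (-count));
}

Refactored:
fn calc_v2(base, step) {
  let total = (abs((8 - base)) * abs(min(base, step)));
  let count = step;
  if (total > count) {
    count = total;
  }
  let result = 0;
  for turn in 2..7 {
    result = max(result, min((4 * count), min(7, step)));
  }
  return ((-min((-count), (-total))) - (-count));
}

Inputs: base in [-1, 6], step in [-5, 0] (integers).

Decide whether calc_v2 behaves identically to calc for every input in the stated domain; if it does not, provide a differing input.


Although `3` became `4`, no input in the stated domain can expose it.
Spot check at base=1, step=-1 — calc: total = 7; count = 7; result = 0; [turn=2]; result = 0; [turn=3]; result = 0; [turn=4]; result = 0; [turn=5]; result = 0; [turn=6]; result = 0; return 14. calc_v2: total = 7; count = -1; (total > count) -> true; count = 7; result = 0; [turn=2]; result = 0; [turn=3]; result = 0; [turn=4]; result = 0; [turn=5]; result = 0; [turn=6]; result = 0; return 14. Both give 14.
An exhaustive pass over the 48 declared inputs shows identical outputs.
verdict: equivalent


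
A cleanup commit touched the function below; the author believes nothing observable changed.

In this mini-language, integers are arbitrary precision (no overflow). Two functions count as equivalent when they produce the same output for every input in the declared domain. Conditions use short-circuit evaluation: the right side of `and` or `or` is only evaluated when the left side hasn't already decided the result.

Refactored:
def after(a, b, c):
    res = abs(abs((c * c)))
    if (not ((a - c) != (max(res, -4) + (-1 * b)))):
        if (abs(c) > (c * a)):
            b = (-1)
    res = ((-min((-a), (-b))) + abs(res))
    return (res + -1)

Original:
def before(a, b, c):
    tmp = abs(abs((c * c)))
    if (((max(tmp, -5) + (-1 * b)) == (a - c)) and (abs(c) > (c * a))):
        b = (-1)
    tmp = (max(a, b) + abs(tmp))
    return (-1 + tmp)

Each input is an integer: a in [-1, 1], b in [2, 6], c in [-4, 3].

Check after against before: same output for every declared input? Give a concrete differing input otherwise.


Equivalent. Although `-5` became `-4`, no input in the stated domain can expose it.
Across all 120 domain points the two functions coincide.
As a probe, take a=0, b=3, c=-3: before runs tmp becomes 9; next (((max(tmp, -5) + (-1 * b)) == (a - c)) and (abs(c) > (c * a))) evaluates to false; next tmp becomes 12; next final value 11; after runs res becomes 9; next (not ((a - c) != (max(res, -4) + (-1 * b)))) evaluates to false; next res becomes 12; next final value 11; both end at 11.
verdict: equivalent


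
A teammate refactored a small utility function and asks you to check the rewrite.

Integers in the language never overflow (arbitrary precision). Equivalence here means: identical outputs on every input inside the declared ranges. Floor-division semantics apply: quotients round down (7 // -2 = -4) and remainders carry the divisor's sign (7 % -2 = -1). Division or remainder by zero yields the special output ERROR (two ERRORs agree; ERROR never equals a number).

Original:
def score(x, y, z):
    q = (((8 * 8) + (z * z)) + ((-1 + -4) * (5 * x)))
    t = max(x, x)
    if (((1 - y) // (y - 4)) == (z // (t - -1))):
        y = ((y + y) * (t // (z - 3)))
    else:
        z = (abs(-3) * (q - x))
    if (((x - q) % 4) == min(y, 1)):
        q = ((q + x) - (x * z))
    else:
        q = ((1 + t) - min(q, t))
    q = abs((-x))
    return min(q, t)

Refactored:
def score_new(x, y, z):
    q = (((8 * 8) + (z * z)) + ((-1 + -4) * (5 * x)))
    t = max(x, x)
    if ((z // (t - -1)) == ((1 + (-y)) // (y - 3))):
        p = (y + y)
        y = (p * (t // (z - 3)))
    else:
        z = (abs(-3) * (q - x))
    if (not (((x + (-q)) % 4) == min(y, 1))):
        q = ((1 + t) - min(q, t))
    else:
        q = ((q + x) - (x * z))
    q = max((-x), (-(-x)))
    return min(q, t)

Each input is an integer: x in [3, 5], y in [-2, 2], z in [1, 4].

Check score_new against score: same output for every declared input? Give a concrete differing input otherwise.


At x=3, y=2, z=3: score gives ERROR, score_new gives 3.
verdict: not equivalent; witness: x=3, y=2, z=3


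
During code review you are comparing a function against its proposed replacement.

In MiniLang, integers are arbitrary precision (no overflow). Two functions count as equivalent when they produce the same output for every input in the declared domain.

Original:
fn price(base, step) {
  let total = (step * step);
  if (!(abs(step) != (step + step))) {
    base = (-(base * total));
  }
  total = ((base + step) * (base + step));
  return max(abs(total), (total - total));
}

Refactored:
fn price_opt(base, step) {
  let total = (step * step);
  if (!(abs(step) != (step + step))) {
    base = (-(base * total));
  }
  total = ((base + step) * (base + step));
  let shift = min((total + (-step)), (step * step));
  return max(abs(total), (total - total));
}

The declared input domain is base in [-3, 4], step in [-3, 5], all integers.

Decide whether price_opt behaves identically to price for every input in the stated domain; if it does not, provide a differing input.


Equivalent — the differences include min/max/abs usage differs, and arithmetic usage differs, and local variable names differ, and statement counts differ, yet no declared input distinguishes the two.
Spot check at base=1, step=3 — price: total=9, then (!(abs(step) != (step + step))) is false, then total=16, then returns 16. price_opt: total=9, then (!(abs(step) != (step + step))) is false, then total=16, then shift=9, then returns 16. Both give 16.
Every one of the 72 inputs gives matching results.
verdict: equivalent


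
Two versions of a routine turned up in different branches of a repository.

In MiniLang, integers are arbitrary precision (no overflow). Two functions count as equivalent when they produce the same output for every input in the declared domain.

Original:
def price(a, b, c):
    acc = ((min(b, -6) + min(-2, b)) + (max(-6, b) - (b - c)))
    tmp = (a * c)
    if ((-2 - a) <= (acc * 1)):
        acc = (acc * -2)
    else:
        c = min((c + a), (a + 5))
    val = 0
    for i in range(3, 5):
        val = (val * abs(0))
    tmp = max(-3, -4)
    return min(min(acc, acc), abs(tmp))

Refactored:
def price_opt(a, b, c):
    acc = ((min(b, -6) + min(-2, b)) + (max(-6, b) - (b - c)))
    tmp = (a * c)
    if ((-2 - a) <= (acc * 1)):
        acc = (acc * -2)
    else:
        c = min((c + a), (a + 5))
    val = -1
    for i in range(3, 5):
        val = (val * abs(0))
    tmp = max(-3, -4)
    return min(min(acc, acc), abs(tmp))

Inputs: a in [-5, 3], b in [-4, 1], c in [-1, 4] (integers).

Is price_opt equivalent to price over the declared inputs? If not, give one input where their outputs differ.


The one real change (`0` became `-1`) has no effect anywhere in the declared ranges.
Spot check at a=3, b=1, c=4 — price: acc := -4 | tmp := 12 | ((-2 - a) <= (acc * 1)): true | acc := 8 | val := 0 | iter i=3: | val := 0 | iter i=4: | val := 0 | tmp := -3 | result 3. price_opt: acc := -4 | tmp := 12 | ((-2 - a) <= (acc * 1)): true | acc := 8 | val := -1 | iter i=3: | val := 0 | iter i=4: | val := 0 | tmp := -3 | result 3. Both give 3.
Every one of the 324 inputs gives matching results.
verdict: equivalent


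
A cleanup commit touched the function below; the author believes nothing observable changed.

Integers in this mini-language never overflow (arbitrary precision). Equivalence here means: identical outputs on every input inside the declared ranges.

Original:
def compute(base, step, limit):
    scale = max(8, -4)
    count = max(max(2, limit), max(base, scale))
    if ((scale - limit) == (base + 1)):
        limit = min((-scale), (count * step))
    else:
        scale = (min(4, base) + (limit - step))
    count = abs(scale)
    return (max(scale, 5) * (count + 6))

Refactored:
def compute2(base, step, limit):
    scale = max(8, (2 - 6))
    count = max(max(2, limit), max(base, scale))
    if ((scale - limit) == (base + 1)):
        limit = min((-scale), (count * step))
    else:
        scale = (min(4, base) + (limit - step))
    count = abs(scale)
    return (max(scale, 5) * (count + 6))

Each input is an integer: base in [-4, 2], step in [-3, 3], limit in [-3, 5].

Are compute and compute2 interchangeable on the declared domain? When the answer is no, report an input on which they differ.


The two are interchangeable: arithmetic usage differs; and constant usage differs, and every declared input agrees.
As a probe, take base=2, step=1, limit=2: compute runs scale becomes 8; next count becomes 8; next ((scale - limit) == (base + 1)) evaluates to false; next scale becomes 3; next count becomes 3; next final value 45; compute2 runs scale becomes 8; next count becomes 8; next ((scale - limit) == (base + 1)) evaluates to false; next scale becomes 3; next count becomes 3; next final value 45; both end at 45.
Checked all 441 inputs in the declared domain: the outputs agree on every one.
verdict: equivalent


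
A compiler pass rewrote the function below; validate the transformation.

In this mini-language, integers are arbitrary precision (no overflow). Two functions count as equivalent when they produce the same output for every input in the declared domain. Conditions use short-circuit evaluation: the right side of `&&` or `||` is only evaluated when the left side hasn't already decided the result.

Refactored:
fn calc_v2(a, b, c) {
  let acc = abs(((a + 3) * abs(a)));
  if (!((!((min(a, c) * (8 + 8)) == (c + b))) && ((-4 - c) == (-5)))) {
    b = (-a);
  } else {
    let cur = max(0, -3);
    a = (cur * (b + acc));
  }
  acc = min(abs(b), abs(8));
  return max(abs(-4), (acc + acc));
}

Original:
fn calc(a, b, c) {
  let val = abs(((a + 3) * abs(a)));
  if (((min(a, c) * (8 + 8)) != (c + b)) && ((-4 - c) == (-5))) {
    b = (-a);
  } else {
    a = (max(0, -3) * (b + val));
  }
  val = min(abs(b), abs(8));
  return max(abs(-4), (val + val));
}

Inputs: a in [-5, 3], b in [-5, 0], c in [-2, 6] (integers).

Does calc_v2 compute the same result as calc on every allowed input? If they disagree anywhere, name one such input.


There is a counterexample at a=-5, b=-4, c=-2: 8 on one side, 10 on the other.
calc: val becomes 10; next (((min(a, c) * (8 + 8)) != (c + b)) && ((-4 - c) == (-5))) evaluates to false; next a becomes 0; next val becomes 4; next final value 8
calc_v2: acc becomes 10; next (!((!((min(a, c) * (8 + 8)) == (c + b))) && ((-4 - c) == (-5)))) evaluates to true; next b becomes 5; next acc becomes 5; next final value 10
verdict: not equivalent; witness: a=-5, b=-4, c=-2


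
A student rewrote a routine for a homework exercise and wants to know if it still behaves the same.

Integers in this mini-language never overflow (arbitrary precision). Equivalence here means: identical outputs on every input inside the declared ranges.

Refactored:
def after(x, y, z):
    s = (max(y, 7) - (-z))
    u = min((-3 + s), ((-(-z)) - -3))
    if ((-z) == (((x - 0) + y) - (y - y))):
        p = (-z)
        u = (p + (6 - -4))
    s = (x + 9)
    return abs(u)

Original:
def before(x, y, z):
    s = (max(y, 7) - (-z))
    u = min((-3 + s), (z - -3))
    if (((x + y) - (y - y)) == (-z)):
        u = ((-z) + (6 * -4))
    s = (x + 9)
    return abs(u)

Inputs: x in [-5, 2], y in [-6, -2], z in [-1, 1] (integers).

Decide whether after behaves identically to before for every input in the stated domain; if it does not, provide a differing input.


x=1, y=-2, z=1 yields 25 from before but 9 from after.
verdict: not equivalent; witness: x=1, y=-2, z=1


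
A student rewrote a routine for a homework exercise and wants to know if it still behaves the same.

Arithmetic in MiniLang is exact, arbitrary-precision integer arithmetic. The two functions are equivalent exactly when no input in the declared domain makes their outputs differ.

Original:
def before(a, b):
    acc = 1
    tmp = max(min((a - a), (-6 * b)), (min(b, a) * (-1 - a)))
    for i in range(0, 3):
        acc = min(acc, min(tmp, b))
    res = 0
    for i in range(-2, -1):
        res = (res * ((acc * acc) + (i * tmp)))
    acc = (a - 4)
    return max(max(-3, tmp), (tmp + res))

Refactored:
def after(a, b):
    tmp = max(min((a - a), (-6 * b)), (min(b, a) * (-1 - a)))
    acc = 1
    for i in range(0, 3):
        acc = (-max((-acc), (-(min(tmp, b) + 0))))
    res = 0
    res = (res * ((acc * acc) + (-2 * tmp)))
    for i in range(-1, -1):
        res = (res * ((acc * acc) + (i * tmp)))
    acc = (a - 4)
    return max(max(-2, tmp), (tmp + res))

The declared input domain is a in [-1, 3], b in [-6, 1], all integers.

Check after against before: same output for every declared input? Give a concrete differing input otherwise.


The rewrite breaks on a=2, b=1, where the results are -3 and -2.
before: acc := 1 | tmp := -3 | iter i=0: | acc := -3 | iter i=1: | acc := -3 | iter i=2: | acc := -3 | res := 0 | iter i=-2: | res := 0 | acc := -2 | result -3
after: tmp := -3 | acc := 1 | iter i=0: | acc := -3 | iter i=1: | acc := -3 | iter i=2: | acc := -3 | res := 0 | res := 0 | loop over i: empty range | acc := -2 | result -2
verdict: not equivalent; witness: a=2, b=1


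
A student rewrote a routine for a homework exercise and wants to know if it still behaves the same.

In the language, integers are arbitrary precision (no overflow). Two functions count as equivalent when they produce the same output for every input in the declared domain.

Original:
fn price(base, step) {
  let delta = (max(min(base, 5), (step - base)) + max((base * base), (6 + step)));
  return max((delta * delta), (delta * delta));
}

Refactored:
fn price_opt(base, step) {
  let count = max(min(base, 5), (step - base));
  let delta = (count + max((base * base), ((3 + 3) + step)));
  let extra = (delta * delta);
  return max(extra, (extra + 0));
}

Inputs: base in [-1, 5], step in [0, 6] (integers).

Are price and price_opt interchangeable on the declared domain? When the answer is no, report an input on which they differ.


Although constant usage differs; and arithmetic usage differs; and local variable names differ; and statement counts differ, 49/49 inputs agree.
verdict: equivalent


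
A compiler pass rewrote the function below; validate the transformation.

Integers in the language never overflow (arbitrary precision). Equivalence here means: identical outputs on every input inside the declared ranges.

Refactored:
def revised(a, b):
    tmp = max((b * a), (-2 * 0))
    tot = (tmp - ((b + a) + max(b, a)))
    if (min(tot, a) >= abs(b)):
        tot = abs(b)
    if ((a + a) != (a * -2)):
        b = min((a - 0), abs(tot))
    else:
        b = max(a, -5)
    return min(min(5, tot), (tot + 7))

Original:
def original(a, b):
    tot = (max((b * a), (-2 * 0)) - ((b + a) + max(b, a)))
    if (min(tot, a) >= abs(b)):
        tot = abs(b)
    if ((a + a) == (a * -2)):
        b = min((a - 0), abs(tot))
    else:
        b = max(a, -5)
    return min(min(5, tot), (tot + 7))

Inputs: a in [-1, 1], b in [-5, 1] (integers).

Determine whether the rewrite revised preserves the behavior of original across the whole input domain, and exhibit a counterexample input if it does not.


Although `((a + a) == (a * -2))` became `((a + a) != (a * -2))`, no input in the stated domain can expose it.
As a probe, take a=-1, b=-3: original runs tot := 8 | (min(tot, a) >= abs(b)): false | ((a + a) == (a * -2)): false | b := -1 | result 5; revised runs tmp := 3 | tot := 8 | (min(tot, a) >= abs(b)): false | ((a + a) != (a * -2)): true | b := -1 | result 5; both end at 5.
Every one of the 21 inputs gives matching results.
verdict: equivalent


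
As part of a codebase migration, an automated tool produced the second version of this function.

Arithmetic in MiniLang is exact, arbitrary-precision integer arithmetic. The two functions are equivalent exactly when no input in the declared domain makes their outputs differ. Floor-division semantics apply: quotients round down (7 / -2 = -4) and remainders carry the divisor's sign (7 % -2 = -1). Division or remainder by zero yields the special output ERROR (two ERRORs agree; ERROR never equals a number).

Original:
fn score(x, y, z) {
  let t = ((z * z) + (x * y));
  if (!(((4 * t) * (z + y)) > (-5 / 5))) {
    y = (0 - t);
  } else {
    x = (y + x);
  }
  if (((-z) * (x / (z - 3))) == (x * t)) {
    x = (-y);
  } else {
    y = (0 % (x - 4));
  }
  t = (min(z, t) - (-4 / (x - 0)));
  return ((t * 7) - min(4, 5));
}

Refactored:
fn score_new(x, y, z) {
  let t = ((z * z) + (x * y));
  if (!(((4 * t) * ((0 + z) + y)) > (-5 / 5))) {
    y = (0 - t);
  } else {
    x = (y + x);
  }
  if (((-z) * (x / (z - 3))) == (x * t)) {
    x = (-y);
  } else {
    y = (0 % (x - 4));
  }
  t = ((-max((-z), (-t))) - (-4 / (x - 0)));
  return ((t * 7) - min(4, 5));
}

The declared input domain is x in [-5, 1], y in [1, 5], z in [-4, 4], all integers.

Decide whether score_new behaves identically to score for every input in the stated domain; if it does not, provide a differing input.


The two are interchangeable: constant usage differs; also min/max/abs usage differs; also arithmetic usage differs, and every declared input agrees.
Spot check at x=0, y=1, z=0 — score: t=0, then (!(((4 * t) * (z + y)) > (-5 / 5))) is false, then x=1, then (((-z) * (x / (z - 3))) == (x * t)) is true, then x=-1, then t=-4, then returns -32. score_new: t=0, then (!(((4 * t) * ((0 + z) + y)) > (-5 / 5))) is false, then x=1, then (((-z) * (x / (z - 3))) == (x * t)) is true, then x=-1, then t=-4, then returns -32. Both give -32.
Sweeping the whole domain (315 inputs) finds no disagreement.
verdict: equivalent


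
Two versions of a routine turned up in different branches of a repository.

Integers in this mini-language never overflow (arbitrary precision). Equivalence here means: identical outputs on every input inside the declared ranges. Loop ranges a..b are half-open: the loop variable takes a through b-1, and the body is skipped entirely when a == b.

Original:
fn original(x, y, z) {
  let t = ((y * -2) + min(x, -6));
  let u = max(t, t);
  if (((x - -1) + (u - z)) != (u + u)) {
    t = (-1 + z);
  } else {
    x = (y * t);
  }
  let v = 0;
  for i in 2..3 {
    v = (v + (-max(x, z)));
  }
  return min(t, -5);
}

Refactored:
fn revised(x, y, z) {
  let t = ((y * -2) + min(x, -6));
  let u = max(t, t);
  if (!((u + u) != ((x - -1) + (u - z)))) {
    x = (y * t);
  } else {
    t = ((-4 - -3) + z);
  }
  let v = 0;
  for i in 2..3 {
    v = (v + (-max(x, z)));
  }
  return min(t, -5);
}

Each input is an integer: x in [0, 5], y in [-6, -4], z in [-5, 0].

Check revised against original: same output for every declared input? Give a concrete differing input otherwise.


This is a faithful refactor — constant usage differs; arithmetic usage differs; boolean connective usage differs, but the computed results match everywhere.
One worked example (x=5, y=-6, z=-2) — original: t=6, then u=6, then (((x - -1) + (u - z)) != (u + u)) is true, then t=-3, then v=0, then (i=2), then v=-5, then returns -5; revised: t=6, then u=6, then (!((u + u) != ((x - -1) + (u - z)))) is false, then t=-3, then v=0, then (i=2), then v=-5, then returns -5; agreement on -5.
Sweeping the whole domain (108 inputs) finds no disagreement.
verdict: equivalent


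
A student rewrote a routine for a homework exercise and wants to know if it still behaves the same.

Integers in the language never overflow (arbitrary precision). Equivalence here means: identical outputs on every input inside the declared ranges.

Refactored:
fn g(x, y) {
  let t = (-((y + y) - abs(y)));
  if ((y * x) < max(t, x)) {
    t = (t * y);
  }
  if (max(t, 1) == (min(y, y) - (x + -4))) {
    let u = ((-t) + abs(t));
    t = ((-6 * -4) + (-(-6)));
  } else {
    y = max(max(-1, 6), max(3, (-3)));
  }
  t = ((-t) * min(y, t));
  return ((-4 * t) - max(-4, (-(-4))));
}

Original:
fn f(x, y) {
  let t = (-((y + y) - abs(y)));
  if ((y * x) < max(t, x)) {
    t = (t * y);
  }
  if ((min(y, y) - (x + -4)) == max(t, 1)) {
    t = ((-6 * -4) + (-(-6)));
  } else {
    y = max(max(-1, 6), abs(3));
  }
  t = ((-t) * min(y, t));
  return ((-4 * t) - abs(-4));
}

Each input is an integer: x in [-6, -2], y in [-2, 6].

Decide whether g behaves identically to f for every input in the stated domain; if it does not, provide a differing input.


This is a faithful refactor — local variable names differ; also constant usage differs; also min/max/abs usage differs; also arithmetic usage differs; also statement counts differ, but the computed results match everywhere.
Spot check at x=-2, y=0 — f: t becomes 0; next ((y * x) < max(t, x)) evaluates to false; next ((min(y, y) - (x + -4)) == max(t, 1)) evaluates to false; next y becomes 6; next t becomes 0; next final value -4. g: t becomes 0; next ((y * x) < max(t, x)) evaluates to false; next (max(t, 1) == (min(y, y) - (x + -4))) evaluates to false; next y becomes 6; next t becomes 0; next final value -4. Both give -4.
Checked all 45 inputs in the declared domain: the outputs agree on every one.
verdict: equivalent


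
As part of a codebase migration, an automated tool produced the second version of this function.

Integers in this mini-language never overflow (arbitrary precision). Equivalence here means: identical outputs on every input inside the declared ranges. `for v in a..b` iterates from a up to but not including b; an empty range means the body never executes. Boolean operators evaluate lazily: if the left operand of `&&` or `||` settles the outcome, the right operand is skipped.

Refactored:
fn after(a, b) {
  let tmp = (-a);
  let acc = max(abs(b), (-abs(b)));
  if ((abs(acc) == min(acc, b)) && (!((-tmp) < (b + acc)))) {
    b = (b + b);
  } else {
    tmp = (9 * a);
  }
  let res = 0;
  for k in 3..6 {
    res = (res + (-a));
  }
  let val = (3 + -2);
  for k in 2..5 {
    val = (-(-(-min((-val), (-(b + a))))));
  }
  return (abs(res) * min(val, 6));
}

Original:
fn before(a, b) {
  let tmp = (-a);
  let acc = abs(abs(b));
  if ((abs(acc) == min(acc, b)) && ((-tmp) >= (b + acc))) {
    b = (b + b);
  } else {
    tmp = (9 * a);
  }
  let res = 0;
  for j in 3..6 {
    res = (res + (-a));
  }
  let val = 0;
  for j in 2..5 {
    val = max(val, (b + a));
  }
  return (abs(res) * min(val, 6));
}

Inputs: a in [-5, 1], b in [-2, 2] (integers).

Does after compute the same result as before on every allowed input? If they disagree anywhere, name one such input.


Try a=-5, b=-2.
before: tmp becomes 5; next acc becomes 2; next ((abs(acc) == min(acc, b)) && ((-tmp) >= (b + acc))) evaluates to false; next tmp becomes -45; next res becomes 0; next at j=3:; next res becomes 5; next at j=4:; next res becomes 10; next at j=5:; next res becomes 15; next val becomes 0; next at j=2:; next val becomes 0; next at j=3:; next val becomes 0; next at j=4:; next val becomes 0; next final value 0
after: tmp becomes 5; next acc becomes 2; next ((abs(acc) == min(acc, b)) && (!((-tmp) < (b + acc)))) evaluates to false; next tmp becomes -45; next res becomes 0; next at k=3:; next res becomes 5; next at k=4:; next res becomes 10; next at k=5:; next res becomes 15; next val becomes 1; next at k=2:; next val becomes 1; next at k=3:; next val becomes 1; next at k=4:; next val becomes 1; next final value 15
0 != 15, so the rewrite changes behavior.
verdict: not equivalent; witness: a=-5, b=-2


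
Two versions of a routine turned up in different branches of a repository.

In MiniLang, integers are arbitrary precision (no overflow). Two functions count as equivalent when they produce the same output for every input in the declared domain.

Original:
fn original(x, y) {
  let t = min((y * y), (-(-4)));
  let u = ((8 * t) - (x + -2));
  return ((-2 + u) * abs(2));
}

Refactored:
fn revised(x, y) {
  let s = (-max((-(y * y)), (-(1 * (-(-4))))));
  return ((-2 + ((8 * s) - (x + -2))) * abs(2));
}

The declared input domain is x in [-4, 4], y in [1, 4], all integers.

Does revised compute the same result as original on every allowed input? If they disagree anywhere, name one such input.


The two versions differ — the changes include local variable names differ; also arithmetic usage differs; also min/max/abs usage differs; also constant usage differs; also statement counts differ.
Spot check at x=-2, y=2 — original: t := 4 | u := 36 | result 68. revised: s := 4 | result 68. Both give 68.
Every one of the 36 inputs gives matching results.
verdict: equivalent


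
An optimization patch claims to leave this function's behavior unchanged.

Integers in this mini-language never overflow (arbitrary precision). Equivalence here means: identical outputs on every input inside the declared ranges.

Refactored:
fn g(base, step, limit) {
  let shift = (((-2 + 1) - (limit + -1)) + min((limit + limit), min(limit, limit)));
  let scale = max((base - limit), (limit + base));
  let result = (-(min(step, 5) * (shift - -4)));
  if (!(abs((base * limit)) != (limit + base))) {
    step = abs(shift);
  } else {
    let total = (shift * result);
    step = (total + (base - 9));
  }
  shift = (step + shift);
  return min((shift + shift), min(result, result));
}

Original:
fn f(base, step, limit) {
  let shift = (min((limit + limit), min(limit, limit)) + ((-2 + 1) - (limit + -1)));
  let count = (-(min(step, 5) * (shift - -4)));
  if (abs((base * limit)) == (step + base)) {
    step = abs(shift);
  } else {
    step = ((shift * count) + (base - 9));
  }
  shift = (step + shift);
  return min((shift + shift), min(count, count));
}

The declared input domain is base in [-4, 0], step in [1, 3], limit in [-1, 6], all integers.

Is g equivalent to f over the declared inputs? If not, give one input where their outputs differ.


Try base=-3, step=3, limit=0.
f: shift=0, then count=-12, then (abs((base * limit)) == (step + base)) is true, then step=0, then shift=0, then returns -12
g: shift=0, then scale=-3, then result=-12, then (!(abs((base * limit)) != (limit + base))) is false, then total=0, then step=-12, then shift=-12, then returns -24
-12 and -24 differ, so these are not the same function on this domain.
verdict: not equivalent; witness: base=-3, step=3, limit=0


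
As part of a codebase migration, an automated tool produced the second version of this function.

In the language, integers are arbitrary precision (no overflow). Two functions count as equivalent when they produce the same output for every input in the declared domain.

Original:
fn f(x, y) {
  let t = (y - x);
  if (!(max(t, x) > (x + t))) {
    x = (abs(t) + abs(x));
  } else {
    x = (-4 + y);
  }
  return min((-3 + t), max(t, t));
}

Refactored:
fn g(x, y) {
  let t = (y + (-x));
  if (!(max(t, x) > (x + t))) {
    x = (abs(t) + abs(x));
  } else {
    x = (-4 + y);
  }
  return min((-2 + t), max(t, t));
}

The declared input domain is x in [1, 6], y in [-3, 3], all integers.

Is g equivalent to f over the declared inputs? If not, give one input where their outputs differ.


Not equivalent: x=1, y=-3 separates them (-7 vs -6).
f: t := -4 | (!(max(t, x) > (x + t))): false | x := -7 | result -7
g: t := -4 | (!(max(t, x) > (x + t))): false | x := -7 | result -6
verdict: not equivalent; witness: x=1, y=-3


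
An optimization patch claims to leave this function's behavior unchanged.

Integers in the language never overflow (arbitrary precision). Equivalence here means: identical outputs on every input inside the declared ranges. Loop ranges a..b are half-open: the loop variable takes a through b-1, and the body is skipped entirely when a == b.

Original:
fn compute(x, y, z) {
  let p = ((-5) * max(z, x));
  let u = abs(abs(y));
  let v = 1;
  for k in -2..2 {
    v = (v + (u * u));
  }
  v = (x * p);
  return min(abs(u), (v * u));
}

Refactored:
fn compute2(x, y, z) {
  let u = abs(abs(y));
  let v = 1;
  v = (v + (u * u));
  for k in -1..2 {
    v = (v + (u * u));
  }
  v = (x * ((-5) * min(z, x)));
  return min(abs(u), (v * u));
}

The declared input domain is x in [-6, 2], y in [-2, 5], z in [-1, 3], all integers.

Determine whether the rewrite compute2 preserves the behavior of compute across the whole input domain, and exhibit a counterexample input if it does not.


Try x=-6, y=-2, z=-1.
compute: p := 5 | u := 2 | v := 1 | iter k=-2: | v := 5 | iter k=-1: | v := 9 | iter k=0: | v := 13 | iter k=1: | v := 17 | v := -30 | result -60
compute2: u := 2 | v := 1 | v := 5 | iter k=-1: | v := 9 | iter k=0: | v := 13 | iter k=1: | v := 17 | v := -180 | result -360
-60 against -360: the behavior changed.
verdict: not equivalent; witness: x=-6, y=-2, z=-1


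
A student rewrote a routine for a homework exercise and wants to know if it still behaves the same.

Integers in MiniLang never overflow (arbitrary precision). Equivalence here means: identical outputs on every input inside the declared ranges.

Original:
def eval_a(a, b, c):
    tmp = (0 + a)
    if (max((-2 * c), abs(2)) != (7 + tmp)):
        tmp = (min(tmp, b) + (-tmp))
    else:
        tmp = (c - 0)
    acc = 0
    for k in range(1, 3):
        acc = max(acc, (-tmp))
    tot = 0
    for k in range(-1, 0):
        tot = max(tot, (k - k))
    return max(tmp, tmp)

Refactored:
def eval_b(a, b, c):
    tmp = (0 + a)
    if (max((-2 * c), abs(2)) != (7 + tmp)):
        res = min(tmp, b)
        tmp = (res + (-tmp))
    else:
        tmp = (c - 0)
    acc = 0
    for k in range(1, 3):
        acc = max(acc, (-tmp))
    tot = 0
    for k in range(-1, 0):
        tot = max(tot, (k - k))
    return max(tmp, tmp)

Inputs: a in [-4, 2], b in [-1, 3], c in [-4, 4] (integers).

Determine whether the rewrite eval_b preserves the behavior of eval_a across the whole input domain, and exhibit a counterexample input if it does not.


Equivalent — the differences include statement counts differ, plus local variable names differ, yet no declared input distinguishes the two.
Spot check at a=2, b=1, c=0 — eval_a: tmp=2, then (max((-2 * c), abs(2)) != (7 + tmp)) is true, then tmp=-1, then acc=0, then (k=1), then acc=1, then (k=2), then acc=1, then tot=0, then (k=-1), then tot=0, then returns -1. eval_b: tmp=2, then (max((-2 * c), abs(2)) != (7 + tmp)) is true, then res=1, then tmp=-1, then acc=0, then (k=1), then acc=1, then (k=2), then acc=1, then tot=0, then (k=-1), then tot=0, then returns -1. Both give -1.
Sweeping the whole domain (315 inputs) finds no disagreement.
verdict: equivalent


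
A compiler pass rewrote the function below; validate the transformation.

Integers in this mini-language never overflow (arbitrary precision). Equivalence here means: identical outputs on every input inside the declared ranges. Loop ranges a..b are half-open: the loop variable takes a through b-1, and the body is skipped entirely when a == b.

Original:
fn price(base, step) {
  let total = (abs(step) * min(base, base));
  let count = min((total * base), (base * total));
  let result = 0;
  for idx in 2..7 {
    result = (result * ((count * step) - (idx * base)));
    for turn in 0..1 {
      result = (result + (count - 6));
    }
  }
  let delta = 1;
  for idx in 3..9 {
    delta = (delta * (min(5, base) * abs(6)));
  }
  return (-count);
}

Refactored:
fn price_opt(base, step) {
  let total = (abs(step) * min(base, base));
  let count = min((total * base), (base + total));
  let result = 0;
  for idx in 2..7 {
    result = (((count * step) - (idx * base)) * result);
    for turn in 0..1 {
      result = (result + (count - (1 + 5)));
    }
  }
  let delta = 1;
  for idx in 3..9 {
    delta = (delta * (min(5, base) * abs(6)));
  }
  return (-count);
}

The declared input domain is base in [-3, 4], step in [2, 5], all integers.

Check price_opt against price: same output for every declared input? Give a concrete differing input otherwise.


The rewrite breaks on base=-3, step=2, where the results are -18 and 9.
price: total becomes -6; next count becomes 18; next result becomes 0; next at idx=2:; next result becomes 0; next at turn=0:; next result becomes 12; next at idx=3:; next result becomes 540; next at turn=0:; next result becomes 552; next at idx=4:; next result becomes 26496; next at turn=0:; next result becomes 26508; next at idx=5:; next result becomes 1351908; next at turn=0:; next result becomes 1351920; next at idx=6:; next result becomes 73003680; next at turn=0:; next result becomes 73003692; next delta becomes 1; next at idx=3:; next delta becomes -18; next at idx=4:; next delta becomes 324; next at idx=5:; next delta becomes -5832; next at idx=6:; next delta becomes 104976; next at idx=7:; next delta becomes -1889568; next at idx=8:; next delta becomes 34012224; next final value -18
price_opt: total becomes -6; next count becomes -9; next result becomes 0; next at idx=2:; next result becomes 0; next at turn=0:; next result becomes -15; next at idx=3:; next result becomes 135; next at turn=0:; next result becomes 120; next at idx=4:; next result becomes -720; next at turn=0:; next result becomes -735; next at idx=5:; next result becomes 2205; next at turn=0:; next result becomes 2190; next at idx=6:; next result becomes 0; next at turn=0:; next result becomes -15; next delta becomes 1; next at idx=3:; next delta becomes -18; next at idx=4:; next delta becomes 324; next at idx=5:; next delta becomes -5832; next at idx=6:; next delta becomes 104976; next at idx=7:; next delta becomes -1889568; next at idx=8:; next delta becomes 34012224; next final value 9
verdict: not equivalent; witness: base=-3, step=2


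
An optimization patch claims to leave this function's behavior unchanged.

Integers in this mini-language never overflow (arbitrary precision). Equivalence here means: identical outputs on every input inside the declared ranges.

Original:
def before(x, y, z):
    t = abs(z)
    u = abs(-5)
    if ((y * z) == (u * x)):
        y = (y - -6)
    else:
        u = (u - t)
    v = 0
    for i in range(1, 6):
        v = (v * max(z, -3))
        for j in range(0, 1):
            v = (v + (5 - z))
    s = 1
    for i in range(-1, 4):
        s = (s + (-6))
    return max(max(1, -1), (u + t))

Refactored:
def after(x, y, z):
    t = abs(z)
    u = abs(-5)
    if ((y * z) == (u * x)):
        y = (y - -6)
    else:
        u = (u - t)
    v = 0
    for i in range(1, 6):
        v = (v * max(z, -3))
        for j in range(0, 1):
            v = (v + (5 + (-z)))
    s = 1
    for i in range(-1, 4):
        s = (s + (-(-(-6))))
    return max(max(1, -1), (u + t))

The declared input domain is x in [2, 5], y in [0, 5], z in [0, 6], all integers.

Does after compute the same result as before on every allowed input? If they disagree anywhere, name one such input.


Although arithmetic usage differs, 168/168 inputs agree.
verdict: equivalent


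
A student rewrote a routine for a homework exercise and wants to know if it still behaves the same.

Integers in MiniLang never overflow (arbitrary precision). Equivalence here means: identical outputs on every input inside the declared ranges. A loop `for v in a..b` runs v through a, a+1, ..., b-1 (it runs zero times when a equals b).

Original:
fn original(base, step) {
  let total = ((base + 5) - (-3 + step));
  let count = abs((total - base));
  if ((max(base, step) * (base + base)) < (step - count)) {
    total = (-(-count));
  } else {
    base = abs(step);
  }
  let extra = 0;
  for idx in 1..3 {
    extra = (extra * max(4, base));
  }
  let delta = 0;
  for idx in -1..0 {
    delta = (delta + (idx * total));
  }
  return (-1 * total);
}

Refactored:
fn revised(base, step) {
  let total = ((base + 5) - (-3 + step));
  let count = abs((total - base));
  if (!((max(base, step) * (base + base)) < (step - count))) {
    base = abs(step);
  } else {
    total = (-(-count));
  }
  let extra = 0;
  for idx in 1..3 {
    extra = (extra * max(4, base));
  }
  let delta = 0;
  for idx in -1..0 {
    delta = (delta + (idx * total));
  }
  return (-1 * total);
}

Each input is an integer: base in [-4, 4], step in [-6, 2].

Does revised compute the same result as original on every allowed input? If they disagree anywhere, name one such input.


Changes here: boolean connective usage differs; the full 81-point sweep finds no disagreement.
verdict: equivalent


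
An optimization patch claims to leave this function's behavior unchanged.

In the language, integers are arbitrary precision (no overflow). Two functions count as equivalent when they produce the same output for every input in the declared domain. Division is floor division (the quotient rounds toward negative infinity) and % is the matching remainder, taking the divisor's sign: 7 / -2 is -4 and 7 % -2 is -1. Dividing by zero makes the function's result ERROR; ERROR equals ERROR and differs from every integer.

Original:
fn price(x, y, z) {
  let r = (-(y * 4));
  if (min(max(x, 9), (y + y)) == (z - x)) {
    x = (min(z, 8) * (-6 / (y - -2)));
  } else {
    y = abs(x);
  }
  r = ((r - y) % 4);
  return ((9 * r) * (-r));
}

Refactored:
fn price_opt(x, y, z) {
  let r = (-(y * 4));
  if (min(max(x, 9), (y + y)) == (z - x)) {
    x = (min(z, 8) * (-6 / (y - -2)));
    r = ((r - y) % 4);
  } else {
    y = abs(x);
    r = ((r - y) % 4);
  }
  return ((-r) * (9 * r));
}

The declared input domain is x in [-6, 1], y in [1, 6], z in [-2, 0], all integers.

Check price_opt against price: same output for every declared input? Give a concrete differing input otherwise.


This is a faithful refactor — statement counts differ; and constant usage differs; and arithmetic usage differs, but the computed results match everywhere.
As a probe, take x=-2, y=1, z=-2: price runs r becomes -4; next (min(max(x, 9), (y + y)) == (z - x)) evaluates to false; next y becomes 2; next r becomes 2; next final value -36; price_opt runs r becomes -4; next (min(max(x, 9), (y + y)) == (z - x)) evaluates to false; next y becomes 2; next r becomes 2; next final value -36; both end at -36.
Every one of the 144 inputs gives matching results.
verdict: equivalent


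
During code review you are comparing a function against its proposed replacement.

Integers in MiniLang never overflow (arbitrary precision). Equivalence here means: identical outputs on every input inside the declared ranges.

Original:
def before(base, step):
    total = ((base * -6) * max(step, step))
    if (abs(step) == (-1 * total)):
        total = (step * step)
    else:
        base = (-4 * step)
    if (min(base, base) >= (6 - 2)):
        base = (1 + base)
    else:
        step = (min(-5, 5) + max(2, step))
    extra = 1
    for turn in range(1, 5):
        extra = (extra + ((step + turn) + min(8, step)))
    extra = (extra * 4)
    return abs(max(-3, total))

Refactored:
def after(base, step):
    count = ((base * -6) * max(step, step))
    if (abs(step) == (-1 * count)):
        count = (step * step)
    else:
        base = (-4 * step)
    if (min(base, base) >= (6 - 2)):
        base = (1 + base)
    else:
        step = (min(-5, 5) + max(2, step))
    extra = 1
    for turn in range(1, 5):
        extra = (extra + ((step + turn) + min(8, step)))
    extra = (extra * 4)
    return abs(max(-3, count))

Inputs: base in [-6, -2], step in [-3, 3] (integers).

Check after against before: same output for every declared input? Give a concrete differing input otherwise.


Side by side, the visible changes include: local variable names differ.
As a probe, take base=-6, step=1: before runs total becomes 36; next (abs(step) == (-1 * total)) evaluates to false; next base becomes -4; next (min(base, base) >= (6 - 2)) evaluates to false; next step becomes -3; next extra becomes 1; next at turn=1:; next extra becomes -4; next at turn=2:; next extra becomes -8; next at turn=3:; next extra becomes -11; next at turn=4:; next extra becomes -13; next extra becomes -52; next final value 36; after runs count becomes 36; next (abs(step) == (-1 * count)) evaluates to false; next base becomes -4; next (min(base, base) >= (6 - 2)) evaluates to false; next step becomes -3; next extra becomes 1; next at turn=1:; next extra becomes -4; next at turn=2:; next extra becomes -8; next at turn=3:; next extra becomes -11; next at turn=4:; next extra becomes -13; next extra becomes -52; next final value 36; both end at 36.
An exhaustive pass over the 35 declared inputs shows identical outputs.
verdict: equivalent
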